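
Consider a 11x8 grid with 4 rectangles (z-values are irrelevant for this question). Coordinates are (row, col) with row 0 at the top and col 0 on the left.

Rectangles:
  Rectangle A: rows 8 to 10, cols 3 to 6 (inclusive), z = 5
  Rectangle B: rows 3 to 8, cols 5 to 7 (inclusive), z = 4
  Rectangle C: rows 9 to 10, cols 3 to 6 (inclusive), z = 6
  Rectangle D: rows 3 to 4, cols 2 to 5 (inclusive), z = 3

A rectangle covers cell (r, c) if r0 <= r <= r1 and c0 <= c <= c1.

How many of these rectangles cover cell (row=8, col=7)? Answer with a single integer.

Answer: 1

Derivation:
Check cell (8,7):
  A: rows 8-10 cols 3-6 -> outside (col miss)
  B: rows 3-8 cols 5-7 -> covers
  C: rows 9-10 cols 3-6 -> outside (row miss)
  D: rows 3-4 cols 2-5 -> outside (row miss)
Count covering = 1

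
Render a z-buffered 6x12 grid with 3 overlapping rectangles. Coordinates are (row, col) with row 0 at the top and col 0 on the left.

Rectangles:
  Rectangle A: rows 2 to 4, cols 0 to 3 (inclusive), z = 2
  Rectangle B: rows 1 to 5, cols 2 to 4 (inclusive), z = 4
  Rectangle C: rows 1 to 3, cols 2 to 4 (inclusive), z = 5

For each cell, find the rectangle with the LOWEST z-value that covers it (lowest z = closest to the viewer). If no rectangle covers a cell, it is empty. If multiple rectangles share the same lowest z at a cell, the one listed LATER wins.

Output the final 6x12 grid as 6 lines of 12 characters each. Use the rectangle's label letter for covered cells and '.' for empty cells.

............
..BBB.......
AAAAB.......
AAAAB.......
AAAAB.......
..BBB.......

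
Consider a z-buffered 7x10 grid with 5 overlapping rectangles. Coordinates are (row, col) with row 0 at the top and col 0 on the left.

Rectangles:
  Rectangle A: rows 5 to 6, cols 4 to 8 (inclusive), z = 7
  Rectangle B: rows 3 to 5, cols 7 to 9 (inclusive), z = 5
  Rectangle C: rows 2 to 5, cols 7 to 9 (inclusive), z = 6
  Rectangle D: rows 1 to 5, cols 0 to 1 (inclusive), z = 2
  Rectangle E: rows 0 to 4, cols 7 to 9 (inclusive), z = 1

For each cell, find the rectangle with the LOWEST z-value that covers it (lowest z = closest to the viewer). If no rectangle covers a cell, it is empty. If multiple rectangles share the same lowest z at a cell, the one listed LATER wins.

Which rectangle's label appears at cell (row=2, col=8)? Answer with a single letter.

Check cell (2,8):
  A: rows 5-6 cols 4-8 -> outside (row miss)
  B: rows 3-5 cols 7-9 -> outside (row miss)
  C: rows 2-5 cols 7-9 z=6 -> covers; best now C (z=6)
  D: rows 1-5 cols 0-1 -> outside (col miss)
  E: rows 0-4 cols 7-9 z=1 -> covers; best now E (z=1)
Winner: E at z=1

Answer: E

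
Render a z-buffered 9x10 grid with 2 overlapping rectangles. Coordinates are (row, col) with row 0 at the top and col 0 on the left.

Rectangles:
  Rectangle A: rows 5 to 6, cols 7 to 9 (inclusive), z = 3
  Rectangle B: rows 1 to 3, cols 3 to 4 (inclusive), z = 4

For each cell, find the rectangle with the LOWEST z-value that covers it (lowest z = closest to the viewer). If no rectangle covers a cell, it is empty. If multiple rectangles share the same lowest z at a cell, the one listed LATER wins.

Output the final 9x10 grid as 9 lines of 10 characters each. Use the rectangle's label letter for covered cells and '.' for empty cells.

..........
...BB.....
...BB.....
...BB.....
..........
.......AAA
.......AAA
..........
..........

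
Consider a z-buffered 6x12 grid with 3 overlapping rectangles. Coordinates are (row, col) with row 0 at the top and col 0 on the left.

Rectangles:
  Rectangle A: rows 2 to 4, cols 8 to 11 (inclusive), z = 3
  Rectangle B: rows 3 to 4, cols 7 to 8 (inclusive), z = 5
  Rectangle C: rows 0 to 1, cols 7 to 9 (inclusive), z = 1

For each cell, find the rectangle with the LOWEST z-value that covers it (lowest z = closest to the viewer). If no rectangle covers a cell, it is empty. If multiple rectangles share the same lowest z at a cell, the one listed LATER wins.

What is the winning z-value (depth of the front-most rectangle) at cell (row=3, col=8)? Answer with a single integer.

Check cell (3,8):
  A: rows 2-4 cols 8-11 z=3 -> covers; best now A (z=3)
  B: rows 3-4 cols 7-8 z=5 -> covers; best now A (z=3)
  C: rows 0-1 cols 7-9 -> outside (row miss)
Winner: A at z=3

Answer: 3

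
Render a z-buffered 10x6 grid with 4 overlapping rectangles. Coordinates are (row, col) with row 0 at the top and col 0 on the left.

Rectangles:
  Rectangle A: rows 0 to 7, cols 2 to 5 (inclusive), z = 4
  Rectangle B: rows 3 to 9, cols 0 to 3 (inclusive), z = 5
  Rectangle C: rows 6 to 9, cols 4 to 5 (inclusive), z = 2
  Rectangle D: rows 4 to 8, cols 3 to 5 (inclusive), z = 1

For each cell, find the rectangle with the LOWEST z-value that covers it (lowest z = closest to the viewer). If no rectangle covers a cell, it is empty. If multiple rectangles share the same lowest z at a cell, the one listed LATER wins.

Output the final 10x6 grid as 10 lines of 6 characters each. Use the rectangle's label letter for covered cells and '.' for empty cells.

..AAAA
..AAAA
..AAAA
BBAAAA
BBADDD
BBADDD
BBADDD
BBADDD
BBBDDD
BBBBCC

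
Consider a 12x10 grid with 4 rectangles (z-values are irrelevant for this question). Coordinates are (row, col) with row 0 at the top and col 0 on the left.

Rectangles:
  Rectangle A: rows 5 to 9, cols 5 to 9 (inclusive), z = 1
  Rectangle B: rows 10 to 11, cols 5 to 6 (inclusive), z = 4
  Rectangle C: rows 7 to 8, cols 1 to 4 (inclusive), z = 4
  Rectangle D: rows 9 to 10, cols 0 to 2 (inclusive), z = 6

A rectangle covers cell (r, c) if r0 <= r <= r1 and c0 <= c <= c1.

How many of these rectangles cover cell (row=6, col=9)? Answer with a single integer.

Check cell (6,9):
  A: rows 5-9 cols 5-9 -> covers
  B: rows 10-11 cols 5-6 -> outside (row miss)
  C: rows 7-8 cols 1-4 -> outside (row miss)
  D: rows 9-10 cols 0-2 -> outside (row miss)
Count covering = 1

Answer: 1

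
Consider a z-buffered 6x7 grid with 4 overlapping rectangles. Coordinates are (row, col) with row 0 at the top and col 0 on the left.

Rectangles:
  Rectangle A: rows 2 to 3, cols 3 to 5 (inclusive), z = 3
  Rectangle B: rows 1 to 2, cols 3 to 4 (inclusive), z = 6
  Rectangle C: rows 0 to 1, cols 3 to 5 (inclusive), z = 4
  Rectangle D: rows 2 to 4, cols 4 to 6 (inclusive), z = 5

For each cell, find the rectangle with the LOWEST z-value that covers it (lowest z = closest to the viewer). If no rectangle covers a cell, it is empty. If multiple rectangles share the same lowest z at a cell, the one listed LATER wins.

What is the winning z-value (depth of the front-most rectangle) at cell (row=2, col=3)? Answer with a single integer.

Check cell (2,3):
  A: rows 2-3 cols 3-5 z=3 -> covers; best now A (z=3)
  B: rows 1-2 cols 3-4 z=6 -> covers; best now A (z=3)
  C: rows 0-1 cols 3-5 -> outside (row miss)
  D: rows 2-4 cols 4-6 -> outside (col miss)
Winner: A at z=3

Answer: 3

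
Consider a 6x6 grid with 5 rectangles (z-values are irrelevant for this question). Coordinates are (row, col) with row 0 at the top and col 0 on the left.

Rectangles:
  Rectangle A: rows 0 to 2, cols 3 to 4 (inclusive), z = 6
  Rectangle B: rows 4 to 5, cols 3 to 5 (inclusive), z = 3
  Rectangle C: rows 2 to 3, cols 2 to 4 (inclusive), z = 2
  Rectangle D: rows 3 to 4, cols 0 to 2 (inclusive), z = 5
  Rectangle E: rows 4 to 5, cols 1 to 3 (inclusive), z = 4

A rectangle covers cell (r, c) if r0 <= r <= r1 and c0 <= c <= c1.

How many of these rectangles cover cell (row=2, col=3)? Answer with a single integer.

Check cell (2,3):
  A: rows 0-2 cols 3-4 -> covers
  B: rows 4-5 cols 3-5 -> outside (row miss)
  C: rows 2-3 cols 2-4 -> covers
  D: rows 3-4 cols 0-2 -> outside (row miss)
  E: rows 4-5 cols 1-3 -> outside (row miss)
Count covering = 2

Answer: 2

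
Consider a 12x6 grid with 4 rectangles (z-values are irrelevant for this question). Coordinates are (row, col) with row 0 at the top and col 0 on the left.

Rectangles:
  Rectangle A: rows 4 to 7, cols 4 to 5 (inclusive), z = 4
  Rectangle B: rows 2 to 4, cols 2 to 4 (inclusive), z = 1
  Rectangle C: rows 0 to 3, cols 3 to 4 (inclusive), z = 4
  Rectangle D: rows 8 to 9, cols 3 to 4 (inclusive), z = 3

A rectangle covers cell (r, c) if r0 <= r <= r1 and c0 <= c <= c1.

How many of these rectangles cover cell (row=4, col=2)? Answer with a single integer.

Check cell (4,2):
  A: rows 4-7 cols 4-5 -> outside (col miss)
  B: rows 2-4 cols 2-4 -> covers
  C: rows 0-3 cols 3-4 -> outside (row miss)
  D: rows 8-9 cols 3-4 -> outside (row miss)
Count covering = 1

Answer: 1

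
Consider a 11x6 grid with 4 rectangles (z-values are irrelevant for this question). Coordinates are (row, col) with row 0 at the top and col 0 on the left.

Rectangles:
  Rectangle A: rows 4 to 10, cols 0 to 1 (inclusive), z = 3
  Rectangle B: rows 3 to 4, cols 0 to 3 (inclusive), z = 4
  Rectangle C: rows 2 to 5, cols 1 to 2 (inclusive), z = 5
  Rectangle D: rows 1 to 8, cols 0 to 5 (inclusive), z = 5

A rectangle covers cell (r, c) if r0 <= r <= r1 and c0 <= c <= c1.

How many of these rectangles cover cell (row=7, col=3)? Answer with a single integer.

Answer: 1

Derivation:
Check cell (7,3):
  A: rows 4-10 cols 0-1 -> outside (col miss)
  B: rows 3-4 cols 0-3 -> outside (row miss)
  C: rows 2-5 cols 1-2 -> outside (row miss)
  D: rows 1-8 cols 0-5 -> covers
Count covering = 1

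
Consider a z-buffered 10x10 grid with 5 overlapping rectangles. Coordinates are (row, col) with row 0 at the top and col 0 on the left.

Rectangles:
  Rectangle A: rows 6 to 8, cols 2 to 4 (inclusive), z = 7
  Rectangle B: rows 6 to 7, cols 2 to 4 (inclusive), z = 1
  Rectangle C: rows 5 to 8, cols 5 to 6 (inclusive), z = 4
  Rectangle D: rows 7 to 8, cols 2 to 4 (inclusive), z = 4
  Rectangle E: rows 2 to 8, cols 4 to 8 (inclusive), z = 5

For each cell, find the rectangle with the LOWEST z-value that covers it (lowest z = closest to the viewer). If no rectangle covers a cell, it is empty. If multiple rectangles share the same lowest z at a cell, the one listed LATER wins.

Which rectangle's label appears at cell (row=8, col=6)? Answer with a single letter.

Answer: C

Derivation:
Check cell (8,6):
  A: rows 6-8 cols 2-4 -> outside (col miss)
  B: rows 6-7 cols 2-4 -> outside (row miss)
  C: rows 5-8 cols 5-6 z=4 -> covers; best now C (z=4)
  D: rows 7-8 cols 2-4 -> outside (col miss)
  E: rows 2-8 cols 4-8 z=5 -> covers; best now C (z=4)
Winner: C at z=4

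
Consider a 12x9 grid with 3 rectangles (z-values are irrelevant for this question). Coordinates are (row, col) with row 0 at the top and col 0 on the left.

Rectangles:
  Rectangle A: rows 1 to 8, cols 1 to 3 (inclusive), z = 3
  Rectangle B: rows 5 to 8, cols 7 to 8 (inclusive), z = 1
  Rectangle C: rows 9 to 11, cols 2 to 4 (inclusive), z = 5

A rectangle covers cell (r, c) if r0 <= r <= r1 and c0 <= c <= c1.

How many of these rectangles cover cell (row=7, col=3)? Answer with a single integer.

Answer: 1

Derivation:
Check cell (7,3):
  A: rows 1-8 cols 1-3 -> covers
  B: rows 5-8 cols 7-8 -> outside (col miss)
  C: rows 9-11 cols 2-4 -> outside (row miss)
Count covering = 1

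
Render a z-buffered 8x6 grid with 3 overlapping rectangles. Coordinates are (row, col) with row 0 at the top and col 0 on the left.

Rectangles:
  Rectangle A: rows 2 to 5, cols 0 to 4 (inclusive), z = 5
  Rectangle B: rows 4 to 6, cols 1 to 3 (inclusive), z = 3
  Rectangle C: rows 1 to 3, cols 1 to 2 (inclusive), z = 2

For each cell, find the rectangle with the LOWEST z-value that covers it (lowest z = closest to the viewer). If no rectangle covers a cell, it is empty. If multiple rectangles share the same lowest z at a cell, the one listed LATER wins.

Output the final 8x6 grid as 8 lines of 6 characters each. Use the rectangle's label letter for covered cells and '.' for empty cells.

......
.CC...
ACCAA.
ACCAA.
ABBBA.
ABBBA.
.BBB..
......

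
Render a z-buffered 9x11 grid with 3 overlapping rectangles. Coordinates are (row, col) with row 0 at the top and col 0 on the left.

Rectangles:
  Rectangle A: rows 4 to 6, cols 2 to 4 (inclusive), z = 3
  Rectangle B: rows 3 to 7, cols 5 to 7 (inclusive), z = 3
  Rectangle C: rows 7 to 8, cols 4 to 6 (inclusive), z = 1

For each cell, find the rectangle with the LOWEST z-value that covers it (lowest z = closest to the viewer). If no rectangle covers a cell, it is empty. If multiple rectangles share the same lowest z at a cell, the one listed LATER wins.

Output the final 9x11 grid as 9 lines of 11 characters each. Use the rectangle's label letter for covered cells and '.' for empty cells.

...........
...........
...........
.....BBB...
..AAABBB...
..AAABBB...
..AAABBB...
....CCCB...
....CCC....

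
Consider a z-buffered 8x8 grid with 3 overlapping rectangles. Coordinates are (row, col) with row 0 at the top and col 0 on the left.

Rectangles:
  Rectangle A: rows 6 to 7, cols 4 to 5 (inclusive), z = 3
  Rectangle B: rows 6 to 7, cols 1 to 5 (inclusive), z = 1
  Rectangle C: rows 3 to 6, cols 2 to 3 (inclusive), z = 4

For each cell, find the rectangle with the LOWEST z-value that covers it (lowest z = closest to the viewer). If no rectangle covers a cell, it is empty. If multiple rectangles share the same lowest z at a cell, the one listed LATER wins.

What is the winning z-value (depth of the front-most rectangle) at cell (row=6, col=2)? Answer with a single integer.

Check cell (6,2):
  A: rows 6-7 cols 4-5 -> outside (col miss)
  B: rows 6-7 cols 1-5 z=1 -> covers; best now B (z=1)
  C: rows 3-6 cols 2-3 z=4 -> covers; best now B (z=1)
Winner: B at z=1

Answer: 1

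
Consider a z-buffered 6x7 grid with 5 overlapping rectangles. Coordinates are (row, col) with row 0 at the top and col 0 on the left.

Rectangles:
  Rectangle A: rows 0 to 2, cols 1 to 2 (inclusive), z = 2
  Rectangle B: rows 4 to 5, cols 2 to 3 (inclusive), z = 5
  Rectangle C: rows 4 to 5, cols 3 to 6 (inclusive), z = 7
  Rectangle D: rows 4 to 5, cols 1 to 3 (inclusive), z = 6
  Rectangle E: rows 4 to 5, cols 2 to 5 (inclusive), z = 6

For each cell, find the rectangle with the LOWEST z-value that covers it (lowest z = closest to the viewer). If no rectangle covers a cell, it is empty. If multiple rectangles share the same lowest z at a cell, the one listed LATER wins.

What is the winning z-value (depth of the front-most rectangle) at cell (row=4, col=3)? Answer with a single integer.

Answer: 5

Derivation:
Check cell (4,3):
  A: rows 0-2 cols 1-2 -> outside (row miss)
  B: rows 4-5 cols 2-3 z=5 -> covers; best now B (z=5)
  C: rows 4-5 cols 3-6 z=7 -> covers; best now B (z=5)
  D: rows 4-5 cols 1-3 z=6 -> covers; best now B (z=5)
  E: rows 4-5 cols 2-5 z=6 -> covers; best now B (z=5)
Winner: B at z=5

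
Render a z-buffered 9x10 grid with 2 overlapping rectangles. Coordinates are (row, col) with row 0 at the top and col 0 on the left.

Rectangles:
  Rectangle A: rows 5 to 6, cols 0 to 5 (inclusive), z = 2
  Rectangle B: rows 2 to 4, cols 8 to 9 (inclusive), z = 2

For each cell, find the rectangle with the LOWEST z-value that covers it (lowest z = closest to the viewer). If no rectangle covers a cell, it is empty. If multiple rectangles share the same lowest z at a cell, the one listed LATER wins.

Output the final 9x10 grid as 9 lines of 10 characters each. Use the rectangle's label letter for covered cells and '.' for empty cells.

..........
..........
........BB
........BB
........BB
AAAAAA....
AAAAAA....
..........
..........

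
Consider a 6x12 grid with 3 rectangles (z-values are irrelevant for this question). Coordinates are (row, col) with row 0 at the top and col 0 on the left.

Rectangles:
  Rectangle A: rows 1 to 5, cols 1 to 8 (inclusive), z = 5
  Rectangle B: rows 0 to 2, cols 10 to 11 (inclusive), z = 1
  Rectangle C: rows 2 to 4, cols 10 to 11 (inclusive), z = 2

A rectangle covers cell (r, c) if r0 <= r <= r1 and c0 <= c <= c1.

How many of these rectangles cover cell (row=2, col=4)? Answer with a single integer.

Check cell (2,4):
  A: rows 1-5 cols 1-8 -> covers
  B: rows 0-2 cols 10-11 -> outside (col miss)
  C: rows 2-4 cols 10-11 -> outside (col miss)
Count covering = 1

Answer: 1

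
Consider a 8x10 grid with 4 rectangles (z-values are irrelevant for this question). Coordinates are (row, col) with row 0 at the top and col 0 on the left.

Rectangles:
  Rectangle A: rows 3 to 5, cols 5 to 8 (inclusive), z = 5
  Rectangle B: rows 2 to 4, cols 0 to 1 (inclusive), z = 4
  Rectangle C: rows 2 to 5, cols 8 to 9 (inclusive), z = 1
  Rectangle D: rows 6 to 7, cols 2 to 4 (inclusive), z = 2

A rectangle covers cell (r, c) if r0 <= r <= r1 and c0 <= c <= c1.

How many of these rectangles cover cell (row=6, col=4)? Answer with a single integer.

Answer: 1

Derivation:
Check cell (6,4):
  A: rows 3-5 cols 5-8 -> outside (row miss)
  B: rows 2-4 cols 0-1 -> outside (row miss)
  C: rows 2-5 cols 8-9 -> outside (row miss)
  D: rows 6-7 cols 2-4 -> covers
Count covering = 1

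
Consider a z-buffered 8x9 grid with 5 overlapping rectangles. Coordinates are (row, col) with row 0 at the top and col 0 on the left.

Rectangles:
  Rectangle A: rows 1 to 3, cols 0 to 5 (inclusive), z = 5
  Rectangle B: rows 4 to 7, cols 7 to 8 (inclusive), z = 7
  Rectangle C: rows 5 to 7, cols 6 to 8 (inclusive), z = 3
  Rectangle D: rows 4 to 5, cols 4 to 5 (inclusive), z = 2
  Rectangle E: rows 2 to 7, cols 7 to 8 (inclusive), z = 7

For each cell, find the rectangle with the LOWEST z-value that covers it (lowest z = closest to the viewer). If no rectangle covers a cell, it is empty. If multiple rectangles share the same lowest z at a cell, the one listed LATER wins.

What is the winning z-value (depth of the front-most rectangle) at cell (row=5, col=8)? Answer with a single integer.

Check cell (5,8):
  A: rows 1-3 cols 0-5 -> outside (row miss)
  B: rows 4-7 cols 7-8 z=7 -> covers; best now B (z=7)
  C: rows 5-7 cols 6-8 z=3 -> covers; best now C (z=3)
  D: rows 4-5 cols 4-5 -> outside (col miss)
  E: rows 2-7 cols 7-8 z=7 -> covers; best now C (z=3)
Winner: C at z=3

Answer: 3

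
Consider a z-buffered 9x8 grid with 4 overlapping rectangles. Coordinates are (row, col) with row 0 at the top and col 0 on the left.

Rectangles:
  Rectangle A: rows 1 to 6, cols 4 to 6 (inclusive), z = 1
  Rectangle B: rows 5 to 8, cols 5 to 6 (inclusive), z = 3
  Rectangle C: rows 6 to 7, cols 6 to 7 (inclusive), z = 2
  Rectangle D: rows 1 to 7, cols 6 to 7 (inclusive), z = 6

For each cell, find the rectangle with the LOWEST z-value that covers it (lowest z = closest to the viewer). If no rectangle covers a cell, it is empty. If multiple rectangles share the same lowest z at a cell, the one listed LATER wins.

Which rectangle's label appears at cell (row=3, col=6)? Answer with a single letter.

Answer: A

Derivation:
Check cell (3,6):
  A: rows 1-6 cols 4-6 z=1 -> covers; best now A (z=1)
  B: rows 5-8 cols 5-6 -> outside (row miss)
  C: rows 6-7 cols 6-7 -> outside (row miss)
  D: rows 1-7 cols 6-7 z=6 -> covers; best now A (z=1)
Winner: A at z=1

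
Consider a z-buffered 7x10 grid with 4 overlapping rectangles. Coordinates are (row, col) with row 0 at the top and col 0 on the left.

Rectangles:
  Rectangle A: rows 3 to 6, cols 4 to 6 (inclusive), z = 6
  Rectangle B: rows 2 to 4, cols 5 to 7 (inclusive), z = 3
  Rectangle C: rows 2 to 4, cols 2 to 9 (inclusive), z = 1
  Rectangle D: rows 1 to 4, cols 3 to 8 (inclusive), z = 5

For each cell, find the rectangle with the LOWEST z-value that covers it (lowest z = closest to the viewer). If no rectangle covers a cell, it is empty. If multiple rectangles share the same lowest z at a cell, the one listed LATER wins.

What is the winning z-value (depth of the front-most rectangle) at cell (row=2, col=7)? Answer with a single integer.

Answer: 1

Derivation:
Check cell (2,7):
  A: rows 3-6 cols 4-6 -> outside (row miss)
  B: rows 2-4 cols 5-7 z=3 -> covers; best now B (z=3)
  C: rows 2-4 cols 2-9 z=1 -> covers; best now C (z=1)
  D: rows 1-4 cols 3-8 z=5 -> covers; best now C (z=1)
Winner: C at z=1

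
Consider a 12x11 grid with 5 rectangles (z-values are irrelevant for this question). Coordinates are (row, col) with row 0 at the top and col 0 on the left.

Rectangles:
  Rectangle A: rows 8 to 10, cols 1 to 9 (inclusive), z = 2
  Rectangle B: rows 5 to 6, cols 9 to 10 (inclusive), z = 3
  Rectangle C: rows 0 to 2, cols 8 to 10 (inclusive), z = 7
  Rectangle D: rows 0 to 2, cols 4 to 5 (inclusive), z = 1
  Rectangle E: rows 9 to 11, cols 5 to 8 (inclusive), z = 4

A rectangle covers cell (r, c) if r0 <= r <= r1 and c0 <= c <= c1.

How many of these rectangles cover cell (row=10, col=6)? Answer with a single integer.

Check cell (10,6):
  A: rows 8-10 cols 1-9 -> covers
  B: rows 5-6 cols 9-10 -> outside (row miss)
  C: rows 0-2 cols 8-10 -> outside (row miss)
  D: rows 0-2 cols 4-5 -> outside (row miss)
  E: rows 9-11 cols 5-8 -> covers
Count covering = 2

Answer: 2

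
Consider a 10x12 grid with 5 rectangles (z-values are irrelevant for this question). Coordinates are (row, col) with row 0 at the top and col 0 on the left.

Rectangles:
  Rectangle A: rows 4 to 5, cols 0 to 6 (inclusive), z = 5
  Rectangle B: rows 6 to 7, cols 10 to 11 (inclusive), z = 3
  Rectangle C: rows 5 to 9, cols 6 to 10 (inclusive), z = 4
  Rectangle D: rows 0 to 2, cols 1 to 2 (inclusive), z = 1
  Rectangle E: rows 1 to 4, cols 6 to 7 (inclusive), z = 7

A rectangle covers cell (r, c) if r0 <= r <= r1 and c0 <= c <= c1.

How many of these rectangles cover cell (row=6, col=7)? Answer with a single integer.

Check cell (6,7):
  A: rows 4-5 cols 0-6 -> outside (row miss)
  B: rows 6-7 cols 10-11 -> outside (col miss)
  C: rows 5-9 cols 6-10 -> covers
  D: rows 0-2 cols 1-2 -> outside (row miss)
  E: rows 1-4 cols 6-7 -> outside (row miss)
Count covering = 1

Answer: 1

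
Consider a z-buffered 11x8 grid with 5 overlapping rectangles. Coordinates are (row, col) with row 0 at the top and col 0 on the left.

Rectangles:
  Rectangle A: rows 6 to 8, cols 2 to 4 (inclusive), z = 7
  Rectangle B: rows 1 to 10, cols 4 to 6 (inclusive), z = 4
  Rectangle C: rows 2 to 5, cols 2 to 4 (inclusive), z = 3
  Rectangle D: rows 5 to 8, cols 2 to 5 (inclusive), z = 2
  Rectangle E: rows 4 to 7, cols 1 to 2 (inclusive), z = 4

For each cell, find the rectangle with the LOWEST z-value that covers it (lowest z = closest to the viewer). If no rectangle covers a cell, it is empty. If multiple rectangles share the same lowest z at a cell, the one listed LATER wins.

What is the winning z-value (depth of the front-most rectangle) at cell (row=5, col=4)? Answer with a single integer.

Answer: 2

Derivation:
Check cell (5,4):
  A: rows 6-8 cols 2-4 -> outside (row miss)
  B: rows 1-10 cols 4-6 z=4 -> covers; best now B (z=4)
  C: rows 2-5 cols 2-4 z=3 -> covers; best now C (z=3)
  D: rows 5-8 cols 2-5 z=2 -> covers; best now D (z=2)
  E: rows 4-7 cols 1-2 -> outside (col miss)
Winner: D at z=2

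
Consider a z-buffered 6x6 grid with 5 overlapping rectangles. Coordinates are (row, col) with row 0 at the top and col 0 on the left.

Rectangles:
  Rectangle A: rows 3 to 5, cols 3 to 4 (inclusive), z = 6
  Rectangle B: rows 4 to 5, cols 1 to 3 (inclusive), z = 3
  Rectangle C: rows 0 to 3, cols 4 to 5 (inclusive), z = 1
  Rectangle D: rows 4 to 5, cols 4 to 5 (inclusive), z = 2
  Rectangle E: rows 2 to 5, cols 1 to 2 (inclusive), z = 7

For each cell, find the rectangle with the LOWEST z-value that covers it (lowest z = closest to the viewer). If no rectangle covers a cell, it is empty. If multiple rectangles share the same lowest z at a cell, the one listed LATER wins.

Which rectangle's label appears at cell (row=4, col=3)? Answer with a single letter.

Check cell (4,3):
  A: rows 3-5 cols 3-4 z=6 -> covers; best now A (z=6)
  B: rows 4-5 cols 1-3 z=3 -> covers; best now B (z=3)
  C: rows 0-3 cols 4-5 -> outside (row miss)
  D: rows 4-5 cols 4-5 -> outside (col miss)
  E: rows 2-5 cols 1-2 -> outside (col miss)
Winner: B at z=3

Answer: B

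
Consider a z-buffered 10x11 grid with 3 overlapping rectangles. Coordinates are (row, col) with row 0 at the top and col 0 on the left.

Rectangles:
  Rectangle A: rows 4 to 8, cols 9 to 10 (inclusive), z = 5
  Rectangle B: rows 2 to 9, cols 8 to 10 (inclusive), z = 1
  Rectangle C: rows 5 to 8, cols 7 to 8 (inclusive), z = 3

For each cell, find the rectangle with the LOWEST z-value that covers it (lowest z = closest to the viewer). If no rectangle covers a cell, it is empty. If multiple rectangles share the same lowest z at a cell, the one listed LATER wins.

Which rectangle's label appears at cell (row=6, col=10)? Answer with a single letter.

Check cell (6,10):
  A: rows 4-8 cols 9-10 z=5 -> covers; best now A (z=5)
  B: rows 2-9 cols 8-10 z=1 -> covers; best now B (z=1)
  C: rows 5-8 cols 7-8 -> outside (col miss)
Winner: B at z=1

Answer: B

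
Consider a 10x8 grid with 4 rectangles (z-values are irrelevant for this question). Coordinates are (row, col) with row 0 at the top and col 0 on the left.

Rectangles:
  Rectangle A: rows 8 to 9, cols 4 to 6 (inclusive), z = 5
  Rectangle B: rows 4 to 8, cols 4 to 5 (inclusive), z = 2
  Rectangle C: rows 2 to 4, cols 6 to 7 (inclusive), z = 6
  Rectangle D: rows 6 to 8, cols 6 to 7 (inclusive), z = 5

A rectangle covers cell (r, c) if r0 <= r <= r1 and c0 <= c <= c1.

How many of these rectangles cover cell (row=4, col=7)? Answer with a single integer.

Answer: 1

Derivation:
Check cell (4,7):
  A: rows 8-9 cols 4-6 -> outside (row miss)
  B: rows 4-8 cols 4-5 -> outside (col miss)
  C: rows 2-4 cols 6-7 -> covers
  D: rows 6-8 cols 6-7 -> outside (row miss)
Count covering = 1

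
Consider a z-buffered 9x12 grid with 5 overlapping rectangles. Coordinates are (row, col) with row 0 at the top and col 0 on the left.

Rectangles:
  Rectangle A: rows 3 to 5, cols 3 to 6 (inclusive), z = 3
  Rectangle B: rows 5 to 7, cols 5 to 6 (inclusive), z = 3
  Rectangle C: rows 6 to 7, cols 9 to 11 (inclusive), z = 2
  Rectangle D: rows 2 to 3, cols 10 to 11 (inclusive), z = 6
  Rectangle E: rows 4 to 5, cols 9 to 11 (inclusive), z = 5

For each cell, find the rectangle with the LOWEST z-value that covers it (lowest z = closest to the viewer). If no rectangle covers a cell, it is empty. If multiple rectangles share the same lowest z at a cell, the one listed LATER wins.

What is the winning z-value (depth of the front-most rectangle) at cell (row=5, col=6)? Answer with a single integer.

Check cell (5,6):
  A: rows 3-5 cols 3-6 z=3 -> covers; best now A (z=3)
  B: rows 5-7 cols 5-6 z=3 -> covers; best now B (z=3)
  C: rows 6-7 cols 9-11 -> outside (row miss)
  D: rows 2-3 cols 10-11 -> outside (row miss)
  E: rows 4-5 cols 9-11 -> outside (col miss)
Winner: B at z=3

Answer: 3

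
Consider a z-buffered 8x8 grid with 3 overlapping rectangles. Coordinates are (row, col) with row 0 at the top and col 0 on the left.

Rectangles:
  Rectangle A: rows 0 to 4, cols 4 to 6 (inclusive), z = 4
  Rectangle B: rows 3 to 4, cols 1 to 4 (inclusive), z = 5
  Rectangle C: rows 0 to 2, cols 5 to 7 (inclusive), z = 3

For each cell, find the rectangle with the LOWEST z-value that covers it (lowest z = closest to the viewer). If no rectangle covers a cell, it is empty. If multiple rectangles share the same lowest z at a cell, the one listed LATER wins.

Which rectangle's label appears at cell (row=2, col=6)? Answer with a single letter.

Answer: C

Derivation:
Check cell (2,6):
  A: rows 0-4 cols 4-6 z=4 -> covers; best now A (z=4)
  B: rows 3-4 cols 1-4 -> outside (row miss)
  C: rows 0-2 cols 5-7 z=3 -> covers; best now C (z=3)
Winner: C at z=3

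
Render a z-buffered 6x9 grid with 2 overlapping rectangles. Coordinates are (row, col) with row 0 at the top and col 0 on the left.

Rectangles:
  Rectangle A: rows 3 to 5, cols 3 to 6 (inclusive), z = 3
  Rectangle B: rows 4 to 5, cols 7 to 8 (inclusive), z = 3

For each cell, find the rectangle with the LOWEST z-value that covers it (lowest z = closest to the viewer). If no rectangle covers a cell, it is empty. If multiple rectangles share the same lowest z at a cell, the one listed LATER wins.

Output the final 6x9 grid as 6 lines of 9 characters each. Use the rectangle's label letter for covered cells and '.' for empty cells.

.........
.........
.........
...AAAA..
...AAAABB
...AAAABB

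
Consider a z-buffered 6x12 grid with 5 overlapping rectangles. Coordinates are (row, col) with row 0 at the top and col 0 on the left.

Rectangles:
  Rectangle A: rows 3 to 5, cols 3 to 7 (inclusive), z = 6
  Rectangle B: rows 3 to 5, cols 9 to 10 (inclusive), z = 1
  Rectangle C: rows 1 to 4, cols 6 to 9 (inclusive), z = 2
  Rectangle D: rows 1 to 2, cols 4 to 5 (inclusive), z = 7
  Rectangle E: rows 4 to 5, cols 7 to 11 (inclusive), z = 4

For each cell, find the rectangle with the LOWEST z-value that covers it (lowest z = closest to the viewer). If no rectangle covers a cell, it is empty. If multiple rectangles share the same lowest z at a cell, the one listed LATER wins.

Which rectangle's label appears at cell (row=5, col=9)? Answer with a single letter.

Answer: B

Derivation:
Check cell (5,9):
  A: rows 3-5 cols 3-7 -> outside (col miss)
  B: rows 3-5 cols 9-10 z=1 -> covers; best now B (z=1)
  C: rows 1-4 cols 6-9 -> outside (row miss)
  D: rows 1-2 cols 4-5 -> outside (row miss)
  E: rows 4-5 cols 7-11 z=4 -> covers; best now B (z=1)
Winner: B at z=1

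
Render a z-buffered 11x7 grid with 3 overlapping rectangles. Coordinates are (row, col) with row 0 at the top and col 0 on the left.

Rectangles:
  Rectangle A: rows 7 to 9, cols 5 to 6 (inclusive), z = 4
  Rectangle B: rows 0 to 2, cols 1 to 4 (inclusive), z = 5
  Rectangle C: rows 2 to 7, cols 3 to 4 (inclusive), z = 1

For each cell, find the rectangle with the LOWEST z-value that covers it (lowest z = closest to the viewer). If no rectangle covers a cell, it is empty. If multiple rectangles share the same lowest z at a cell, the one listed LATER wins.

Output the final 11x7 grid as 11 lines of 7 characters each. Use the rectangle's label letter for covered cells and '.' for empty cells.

.BBBB..
.BBBB..
.BBCC..
...CC..
...CC..
...CC..
...CC..
...CCAA
.....AA
.....AA
.......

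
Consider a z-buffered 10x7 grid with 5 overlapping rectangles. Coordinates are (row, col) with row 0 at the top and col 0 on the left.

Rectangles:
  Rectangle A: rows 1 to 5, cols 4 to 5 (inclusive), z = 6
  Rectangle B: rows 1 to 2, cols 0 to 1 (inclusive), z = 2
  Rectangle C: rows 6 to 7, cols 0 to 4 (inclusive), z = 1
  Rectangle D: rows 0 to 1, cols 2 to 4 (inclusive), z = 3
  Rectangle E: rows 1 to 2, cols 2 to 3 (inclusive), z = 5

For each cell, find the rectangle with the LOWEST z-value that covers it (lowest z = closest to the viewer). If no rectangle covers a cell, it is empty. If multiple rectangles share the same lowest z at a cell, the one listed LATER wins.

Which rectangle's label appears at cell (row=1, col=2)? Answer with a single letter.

Check cell (1,2):
  A: rows 1-5 cols 4-5 -> outside (col miss)
  B: rows 1-2 cols 0-1 -> outside (col miss)
  C: rows 6-7 cols 0-4 -> outside (row miss)
  D: rows 0-1 cols 2-4 z=3 -> covers; best now D (z=3)
  E: rows 1-2 cols 2-3 z=5 -> covers; best now D (z=3)
Winner: D at z=3

Answer: D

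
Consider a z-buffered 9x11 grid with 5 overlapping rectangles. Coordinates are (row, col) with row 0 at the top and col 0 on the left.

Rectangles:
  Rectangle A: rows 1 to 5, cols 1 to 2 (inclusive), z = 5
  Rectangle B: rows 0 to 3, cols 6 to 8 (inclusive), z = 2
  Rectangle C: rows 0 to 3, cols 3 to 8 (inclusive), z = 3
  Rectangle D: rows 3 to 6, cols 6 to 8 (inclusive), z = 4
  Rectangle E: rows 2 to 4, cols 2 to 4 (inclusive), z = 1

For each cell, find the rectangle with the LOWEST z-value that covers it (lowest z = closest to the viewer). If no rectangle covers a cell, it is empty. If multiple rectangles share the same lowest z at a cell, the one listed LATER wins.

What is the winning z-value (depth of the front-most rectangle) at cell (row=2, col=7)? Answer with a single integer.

Answer: 2

Derivation:
Check cell (2,7):
  A: rows 1-5 cols 1-2 -> outside (col miss)
  B: rows 0-3 cols 6-8 z=2 -> covers; best now B (z=2)
  C: rows 0-3 cols 3-8 z=3 -> covers; best now B (z=2)
  D: rows 3-6 cols 6-8 -> outside (row miss)
  E: rows 2-4 cols 2-4 -> outside (col miss)
Winner: B at z=2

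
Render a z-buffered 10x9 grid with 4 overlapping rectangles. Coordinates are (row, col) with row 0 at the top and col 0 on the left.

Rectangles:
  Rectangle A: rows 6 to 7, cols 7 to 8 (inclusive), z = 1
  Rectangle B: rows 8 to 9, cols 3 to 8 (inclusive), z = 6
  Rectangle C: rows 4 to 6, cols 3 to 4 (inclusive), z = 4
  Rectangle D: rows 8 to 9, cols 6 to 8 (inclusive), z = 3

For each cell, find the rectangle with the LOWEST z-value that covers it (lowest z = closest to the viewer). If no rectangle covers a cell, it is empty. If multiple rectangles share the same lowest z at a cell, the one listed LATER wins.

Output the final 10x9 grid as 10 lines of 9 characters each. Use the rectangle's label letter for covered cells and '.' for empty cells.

.........
.........
.........
.........
...CC....
...CC....
...CC..AA
.......AA
...BBBDDD
...BBBDDD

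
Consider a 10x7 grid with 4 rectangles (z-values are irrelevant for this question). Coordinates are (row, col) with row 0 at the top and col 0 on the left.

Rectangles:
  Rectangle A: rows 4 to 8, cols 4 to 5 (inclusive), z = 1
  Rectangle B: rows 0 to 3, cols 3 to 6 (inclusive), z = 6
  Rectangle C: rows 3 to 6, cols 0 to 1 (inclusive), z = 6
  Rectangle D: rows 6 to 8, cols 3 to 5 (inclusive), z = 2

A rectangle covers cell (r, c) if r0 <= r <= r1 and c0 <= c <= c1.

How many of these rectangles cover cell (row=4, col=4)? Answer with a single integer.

Check cell (4,4):
  A: rows 4-8 cols 4-5 -> covers
  B: rows 0-3 cols 3-6 -> outside (row miss)
  C: rows 3-6 cols 0-1 -> outside (col miss)
  D: rows 6-8 cols 3-5 -> outside (row miss)
Count covering = 1

Answer: 1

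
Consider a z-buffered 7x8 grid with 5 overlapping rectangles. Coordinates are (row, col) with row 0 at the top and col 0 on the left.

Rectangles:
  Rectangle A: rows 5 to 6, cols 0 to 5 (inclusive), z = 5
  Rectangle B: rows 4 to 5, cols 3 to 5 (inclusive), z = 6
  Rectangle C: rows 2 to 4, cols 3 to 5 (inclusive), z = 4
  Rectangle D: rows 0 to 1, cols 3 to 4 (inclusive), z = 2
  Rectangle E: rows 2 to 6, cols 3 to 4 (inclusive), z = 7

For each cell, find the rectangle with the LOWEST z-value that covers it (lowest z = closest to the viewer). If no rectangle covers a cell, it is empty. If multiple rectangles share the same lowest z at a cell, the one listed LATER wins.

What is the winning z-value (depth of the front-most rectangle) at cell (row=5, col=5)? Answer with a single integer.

Answer: 5

Derivation:
Check cell (5,5):
  A: rows 5-6 cols 0-5 z=5 -> covers; best now A (z=5)
  B: rows 4-5 cols 3-5 z=6 -> covers; best now A (z=5)
  C: rows 2-4 cols 3-5 -> outside (row miss)
  D: rows 0-1 cols 3-4 -> outside (row miss)
  E: rows 2-6 cols 3-4 -> outside (col miss)
Winner: A at z=5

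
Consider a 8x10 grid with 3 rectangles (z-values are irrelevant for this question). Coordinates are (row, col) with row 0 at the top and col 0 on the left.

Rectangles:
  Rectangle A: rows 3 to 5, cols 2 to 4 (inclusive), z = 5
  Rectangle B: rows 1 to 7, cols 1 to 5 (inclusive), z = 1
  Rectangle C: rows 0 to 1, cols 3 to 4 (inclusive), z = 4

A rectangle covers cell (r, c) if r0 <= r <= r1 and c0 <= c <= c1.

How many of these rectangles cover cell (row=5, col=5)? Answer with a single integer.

Check cell (5,5):
  A: rows 3-5 cols 2-4 -> outside (col miss)
  B: rows 1-7 cols 1-5 -> covers
  C: rows 0-1 cols 3-4 -> outside (row miss)
Count covering = 1

Answer: 1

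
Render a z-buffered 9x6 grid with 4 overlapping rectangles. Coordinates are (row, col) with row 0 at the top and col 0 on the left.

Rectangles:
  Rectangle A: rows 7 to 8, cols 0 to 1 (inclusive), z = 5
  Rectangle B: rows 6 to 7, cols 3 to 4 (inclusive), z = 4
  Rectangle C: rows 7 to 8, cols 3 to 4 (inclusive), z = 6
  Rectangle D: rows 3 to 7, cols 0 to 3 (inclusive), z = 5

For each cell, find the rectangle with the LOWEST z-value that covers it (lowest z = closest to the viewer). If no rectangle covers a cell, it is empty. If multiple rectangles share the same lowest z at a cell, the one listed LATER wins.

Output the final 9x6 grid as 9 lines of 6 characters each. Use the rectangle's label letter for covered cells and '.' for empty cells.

......
......
......
DDDD..
DDDD..
DDDD..
DDDBB.
DDDBB.
AA.CC.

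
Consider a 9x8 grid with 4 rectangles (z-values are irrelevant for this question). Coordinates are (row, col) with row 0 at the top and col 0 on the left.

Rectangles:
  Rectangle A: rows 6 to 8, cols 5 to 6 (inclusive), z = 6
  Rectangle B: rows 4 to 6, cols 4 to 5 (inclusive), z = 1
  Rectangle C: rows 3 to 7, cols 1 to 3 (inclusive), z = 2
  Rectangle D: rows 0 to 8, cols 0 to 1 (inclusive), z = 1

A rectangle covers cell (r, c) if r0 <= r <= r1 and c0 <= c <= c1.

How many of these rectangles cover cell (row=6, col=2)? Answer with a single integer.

Check cell (6,2):
  A: rows 6-8 cols 5-6 -> outside (col miss)
  B: rows 4-6 cols 4-5 -> outside (col miss)
  C: rows 3-7 cols 1-3 -> covers
  D: rows 0-8 cols 0-1 -> outside (col miss)
Count covering = 1

Answer: 1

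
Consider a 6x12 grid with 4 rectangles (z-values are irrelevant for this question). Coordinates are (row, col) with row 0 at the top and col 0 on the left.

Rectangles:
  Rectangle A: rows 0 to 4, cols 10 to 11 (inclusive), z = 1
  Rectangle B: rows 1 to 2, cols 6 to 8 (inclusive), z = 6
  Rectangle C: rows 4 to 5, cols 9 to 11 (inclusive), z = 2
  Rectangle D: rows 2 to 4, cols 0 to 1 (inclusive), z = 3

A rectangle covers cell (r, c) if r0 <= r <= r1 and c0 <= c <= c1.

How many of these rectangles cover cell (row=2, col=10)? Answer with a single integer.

Check cell (2,10):
  A: rows 0-4 cols 10-11 -> covers
  B: rows 1-2 cols 6-8 -> outside (col miss)
  C: rows 4-5 cols 9-11 -> outside (row miss)
  D: rows 2-4 cols 0-1 -> outside (col miss)
Count covering = 1

Answer: 1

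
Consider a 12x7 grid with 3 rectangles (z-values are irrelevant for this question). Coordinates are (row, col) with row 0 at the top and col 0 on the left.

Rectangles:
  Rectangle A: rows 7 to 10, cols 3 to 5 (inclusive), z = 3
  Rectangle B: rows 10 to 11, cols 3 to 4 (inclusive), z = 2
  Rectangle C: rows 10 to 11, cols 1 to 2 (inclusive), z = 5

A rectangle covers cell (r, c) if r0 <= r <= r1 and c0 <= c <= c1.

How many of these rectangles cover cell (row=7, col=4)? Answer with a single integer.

Answer: 1

Derivation:
Check cell (7,4):
  A: rows 7-10 cols 3-5 -> covers
  B: rows 10-11 cols 3-4 -> outside (row miss)
  C: rows 10-11 cols 1-2 -> outside (row miss)
Count covering = 1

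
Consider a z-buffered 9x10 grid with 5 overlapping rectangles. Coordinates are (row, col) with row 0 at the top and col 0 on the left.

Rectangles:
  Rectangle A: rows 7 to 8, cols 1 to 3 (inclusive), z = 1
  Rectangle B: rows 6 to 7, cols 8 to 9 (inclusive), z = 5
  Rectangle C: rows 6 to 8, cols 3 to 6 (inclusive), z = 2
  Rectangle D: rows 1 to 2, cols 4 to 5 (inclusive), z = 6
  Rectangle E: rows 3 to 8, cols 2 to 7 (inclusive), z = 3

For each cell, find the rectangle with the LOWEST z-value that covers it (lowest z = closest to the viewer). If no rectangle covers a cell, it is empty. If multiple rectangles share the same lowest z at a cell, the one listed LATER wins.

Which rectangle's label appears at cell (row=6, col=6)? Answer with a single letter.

Answer: C

Derivation:
Check cell (6,6):
  A: rows 7-8 cols 1-3 -> outside (row miss)
  B: rows 6-7 cols 8-9 -> outside (col miss)
  C: rows 6-8 cols 3-6 z=2 -> covers; best now C (z=2)
  D: rows 1-2 cols 4-5 -> outside (row miss)
  E: rows 3-8 cols 2-7 z=3 -> covers; best now C (z=2)
Winner: C at z=2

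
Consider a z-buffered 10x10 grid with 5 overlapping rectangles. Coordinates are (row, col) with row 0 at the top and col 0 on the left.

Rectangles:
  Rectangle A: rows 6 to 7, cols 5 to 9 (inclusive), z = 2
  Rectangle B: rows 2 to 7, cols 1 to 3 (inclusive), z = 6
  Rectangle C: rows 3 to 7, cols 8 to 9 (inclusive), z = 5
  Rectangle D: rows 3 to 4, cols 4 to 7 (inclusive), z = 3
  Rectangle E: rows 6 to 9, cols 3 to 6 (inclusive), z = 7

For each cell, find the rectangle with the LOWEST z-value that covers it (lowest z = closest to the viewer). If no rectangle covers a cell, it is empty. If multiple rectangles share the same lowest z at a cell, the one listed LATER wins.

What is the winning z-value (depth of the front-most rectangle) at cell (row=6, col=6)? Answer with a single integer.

Check cell (6,6):
  A: rows 6-7 cols 5-9 z=2 -> covers; best now A (z=2)
  B: rows 2-7 cols 1-3 -> outside (col miss)
  C: rows 3-7 cols 8-9 -> outside (col miss)
  D: rows 3-4 cols 4-7 -> outside (row miss)
  E: rows 6-9 cols 3-6 z=7 -> covers; best now A (z=2)
Winner: A at z=2

Answer: 2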